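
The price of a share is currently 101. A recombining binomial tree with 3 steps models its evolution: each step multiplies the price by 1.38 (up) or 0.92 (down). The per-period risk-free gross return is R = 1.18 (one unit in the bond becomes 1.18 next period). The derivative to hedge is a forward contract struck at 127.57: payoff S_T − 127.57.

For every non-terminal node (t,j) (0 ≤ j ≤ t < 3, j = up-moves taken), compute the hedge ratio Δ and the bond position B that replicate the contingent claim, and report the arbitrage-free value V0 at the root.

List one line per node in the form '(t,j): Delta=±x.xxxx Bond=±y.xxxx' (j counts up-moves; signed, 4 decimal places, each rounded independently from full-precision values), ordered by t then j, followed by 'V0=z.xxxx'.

Since d<R<u, set p* = (R−d)/(u−d) = 0.5652; price each node as the discounted p*-expectation of its children.
Payoff layer (t=3): V(3,0)=-48.9225, V(3,1)=-9.5988, V(3,2)=49.3868, V(3,3)=137.8653
Node (2,0) S=85.4864: V=(p*·-9.5988+(1−p*)·-48.9225)/1.18=-22.6238; Δ=(-9.5988−-48.9225)/(117.9712−78.6475)=1.0000; B=V−Δ·S=-108.1102
Node (2,1) S=128.2296: V=(p*·49.3868+(1−p*)·-9.5988)/1.18=20.1194; Δ=(49.3868−-9.5988)/(176.9568−117.9712)=1.0000; B=V−Δ·S=-108.1102
Node (2,2) S=192.3444: V=(p*·137.8653+(1−p*)·49.3868)/1.18=84.2342; Δ=(137.8653−49.3868)/(265.4353−176.9568)=1.0000; B=V−Δ·S=-108.1102
Node (1,0) S=92.9200: V=(p*·20.1194+(1−p*)·-22.6238)/1.18=1.3012; Δ=(20.1194−-22.6238)/(128.2296−85.4864)=1.0000; B=V−Δ·S=-91.6188
Node (1,1) S=139.3800: V=(p*·84.2342+(1−p*)·20.1194)/1.18=47.7612; Δ=(84.2342−20.1194)/(192.3444−128.2296)=1.0000; B=V−Δ·S=-91.6188
Node (0,0) S=101.0000: V=(p*·47.7612+(1−p*)·1.3012)/1.18=23.3570; Δ=(47.7612−1.3012)/(139.3800−92.9200)=1.0000; B=V−Δ·S=-77.6430
Check: Δ(0,0)·S0 + B(0,0) = 23.3570 = V0.

(0,0): Delta=1.0000 Bond=-77.6430
(1,0): Delta=1.0000 Bond=-91.6188
(1,1): Delta=1.0000 Bond=-91.6188
(2,0): Delta=1.0000 Bond=-108.1102
(2,1): Delta=1.0000 Bond=-108.1102
(2,2): Delta=1.0000 Bond=-108.1102
V0=23.3570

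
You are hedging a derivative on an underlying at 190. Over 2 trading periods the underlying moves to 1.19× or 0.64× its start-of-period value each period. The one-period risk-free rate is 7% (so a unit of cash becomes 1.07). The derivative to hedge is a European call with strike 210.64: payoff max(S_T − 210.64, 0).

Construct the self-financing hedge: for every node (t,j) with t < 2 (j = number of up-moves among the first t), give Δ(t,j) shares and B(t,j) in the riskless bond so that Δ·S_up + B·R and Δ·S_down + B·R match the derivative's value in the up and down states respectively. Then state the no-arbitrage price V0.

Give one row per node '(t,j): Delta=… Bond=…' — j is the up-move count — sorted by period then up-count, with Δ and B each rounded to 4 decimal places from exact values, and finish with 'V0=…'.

No-arbitrage ⇒ martingale measure with p* = (R−d)/(u−d) = 0.7818.
Terminal values V(2,·): V(2,0)=0.0000, V(2,1)=0.0000, V(2,2)=58.4190
(1,0): S=121.6000. Δ = (V_up−V_dn)/(S_up−S_dn) = (0.0000−0.0000)/(144.7040−77.8240) = 0.0000. V = [p*·0.0000 + (1−p*)·0.0000]/1.07 = 0.0000. B = V − Δ·S = 0.0000.
(1,1): S=226.1000. Δ = (V_up−V_dn)/(S_up−S_dn) = (58.4190−0.0000)/(269.0590−144.7040) = 0.4698. V = [p*·58.4190 + (1−p*)·0.0000]/1.07 = 42.6851. B = V − Δ·S = -63.5313.
(0,0): S=190.0000. Δ = (V_up−V_dn)/(S_up−S_dn) = (42.6851−0.0000)/(226.1000−121.6000) = 0.4085. V = [p*·42.6851 + (1−p*)·0.0000]/1.07 = 31.1888. B = V − Δ·S = -46.4205.
Self-financing check: at every node Δ·S+B equals the discounted successor values.

(0,0): Delta=0.4085 Bond=-46.4205
(1,0): Delta=0.0000 Bond=0.0000
(1,1): Delta=0.4698 Bond=-63.5313
V0=31.1888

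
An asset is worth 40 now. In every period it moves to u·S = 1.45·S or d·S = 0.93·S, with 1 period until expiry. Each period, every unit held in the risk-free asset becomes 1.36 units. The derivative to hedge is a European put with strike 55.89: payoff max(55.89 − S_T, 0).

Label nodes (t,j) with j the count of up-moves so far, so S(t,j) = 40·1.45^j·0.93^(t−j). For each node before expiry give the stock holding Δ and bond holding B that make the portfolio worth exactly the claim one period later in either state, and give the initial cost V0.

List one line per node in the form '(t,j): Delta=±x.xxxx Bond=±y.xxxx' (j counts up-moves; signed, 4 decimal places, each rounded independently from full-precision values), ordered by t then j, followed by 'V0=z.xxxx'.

(0,0): Delta=-0.8986 Bond=38.3208
V0=2.3785

Under the risk-neutral measure, an up-move has probability p* = (R−d)/(u−d) = 0.8269 and values discount at R = 1.36.
At expiry t=1: V(1,0)=18.6900, V(1,1)=0.0000
Node (0,0) S=40.0000: V=(p*·0.0000+(1−p*)·18.6900)/1.36=2.3785; Δ=(0.0000−18.6900)/(58.0000−37.2000)=-0.8986; B=V−Δ·S=38.3208
Self-financing check: at every node Δ·S+B equals the discounted successor values.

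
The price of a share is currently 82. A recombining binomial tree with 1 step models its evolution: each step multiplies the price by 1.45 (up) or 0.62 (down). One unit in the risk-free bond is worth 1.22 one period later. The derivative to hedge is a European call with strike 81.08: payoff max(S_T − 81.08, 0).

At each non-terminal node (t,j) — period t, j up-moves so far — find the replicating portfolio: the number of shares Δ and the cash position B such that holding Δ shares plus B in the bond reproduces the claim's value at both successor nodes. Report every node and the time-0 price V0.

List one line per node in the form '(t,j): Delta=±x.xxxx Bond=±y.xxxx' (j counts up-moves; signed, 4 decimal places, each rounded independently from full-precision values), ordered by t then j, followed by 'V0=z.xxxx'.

(0,0): Delta=0.5557 Bond=-23.1566
V0=22.4096

Risk-neutral probability p* = (R−d)/(u−d) = (1.22−0.62)/(1.45−0.62) = 0.7229.
Terminal payoffs: V(1,0)=0.0000, V(1,1)=37.8200
  t=0,j=0: stock 82.0000 → up 118.9000 (V=37.8200), down 50.8400 (V=0.0000). Price 22.4096; hedge Δ=0.5557, bond B=-23.1566.
The time-0 hedge costs 22.4096, which is the no-arbitrage price.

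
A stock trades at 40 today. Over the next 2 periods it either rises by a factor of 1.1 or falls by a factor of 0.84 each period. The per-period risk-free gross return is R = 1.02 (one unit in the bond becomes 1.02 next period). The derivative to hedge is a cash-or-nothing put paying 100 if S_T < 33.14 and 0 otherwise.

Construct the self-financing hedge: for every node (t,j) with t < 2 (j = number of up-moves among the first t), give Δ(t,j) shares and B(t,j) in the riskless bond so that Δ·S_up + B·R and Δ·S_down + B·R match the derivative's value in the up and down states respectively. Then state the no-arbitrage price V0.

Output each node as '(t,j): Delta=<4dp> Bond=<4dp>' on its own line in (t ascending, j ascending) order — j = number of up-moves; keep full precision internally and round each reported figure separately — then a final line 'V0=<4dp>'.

Since d<R<u, set p* = (R−d)/(u−d) = 0.6923; price each node as the discounted p*-expectation of its children.
At expiry t=2: V(2,0)=100.0000, V(2,1)=0.0000, V(2,2)=0.0000
  t=1,j=0: stock 33.6000 → up 36.9600 (V=0.0000), down 28.2240 (V=100.0000). Price 30.1659; hedge Δ=-11.4469, bond B=414.7813.
  t=1,j=1: stock 44.0000 → up 48.4000 (V=0.0000), down 36.9600 (V=0.0000). Price 0.0000; hedge Δ=0.0000, bond B=0.0000.
  t=0,j=0: stock 40.0000 → up 44.0000 (V=0.0000), down 33.6000 (V=30.1659). Price 9.0998; hedge Δ=-2.9006, bond B=125.1226.
Self-financing check: at every node Δ·S+B equals the discounted successor values.

(0,0): Delta=-2.9006 Bond=125.1226
(1,0): Delta=-11.4469 Bond=414.7813
(1,1): Delta=0.0000 Bond=0.0000
V0=9.0998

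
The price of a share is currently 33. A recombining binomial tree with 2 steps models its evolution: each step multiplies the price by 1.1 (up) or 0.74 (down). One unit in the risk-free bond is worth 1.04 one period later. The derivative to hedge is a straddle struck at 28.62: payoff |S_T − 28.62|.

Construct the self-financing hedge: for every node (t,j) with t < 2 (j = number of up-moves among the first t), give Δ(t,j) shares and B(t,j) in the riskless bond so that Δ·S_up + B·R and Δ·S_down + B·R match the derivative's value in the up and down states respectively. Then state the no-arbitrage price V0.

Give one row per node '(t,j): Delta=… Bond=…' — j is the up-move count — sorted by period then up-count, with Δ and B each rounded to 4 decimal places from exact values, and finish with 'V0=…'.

The replicating-portfolio and risk-neutral prices coincide; use p* = (1.04−0.74)/(1.1−0.74) = 0.8333 for the latter.
Terminal values V(2,·): V(2,0)=10.5492, V(2,1)=1.7580, V(2,2)=11.3100
Node (1,0) S=24.4200: V=(p*·1.7580+(1−p*)·10.5492)/1.04=3.0992; Δ=(1.7580−10.5492)/(26.8620−18.0708)=-1.0000; B=V−Δ·S=27.5192
Node (1,1) S=36.3000: V=(p*·11.3100+(1−p*)·1.7580)/1.04=9.3442; Δ=(11.3100−1.7580)/(39.9300−26.8620)=0.7309; B=V−Δ·S=-17.1891
Node (0,0) S=33.0000: V=(p*·9.3442+(1−p*)·3.0992)/1.04=7.9840; Δ=(9.3442−3.0992)/(36.3000−24.4200)=0.5257; B=V−Δ·S=-9.3632
Root portfolio cost Δ·33+B reproduces V0=7.9840.

(0,0): Delta=0.5257 Bond=-9.3632
(1,0): Delta=-1.0000 Bond=27.5192
(1,1): Delta=0.7309 Bond=-17.1891
V0=7.9840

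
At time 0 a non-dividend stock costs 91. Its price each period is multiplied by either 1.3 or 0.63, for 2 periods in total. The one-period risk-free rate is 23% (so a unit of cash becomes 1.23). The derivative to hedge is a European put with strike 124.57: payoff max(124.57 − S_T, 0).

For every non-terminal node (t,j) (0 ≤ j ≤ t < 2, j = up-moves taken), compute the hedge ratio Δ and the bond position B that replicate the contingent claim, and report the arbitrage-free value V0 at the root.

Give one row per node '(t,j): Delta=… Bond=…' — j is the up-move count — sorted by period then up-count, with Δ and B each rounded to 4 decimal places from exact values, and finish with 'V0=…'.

(0,0): Delta=-0.6511 Bond=66.0751
(1,0): Delta=-1.0000 Bond=101.2764
(1,1): Delta=-0.6313 Bond=78.9386
V0=6.8275

Risk-neutral probability p* = (R−d)/(u−d) = (1.23−0.63)/(1.3−0.63) = 0.8955.
Terminal values V(2,·): V(2,0)=88.4521, V(2,1)=50.0410, V(2,2)=0.0000
(1,0): S=57.3300. Δ = (V_up−V_dn)/(S_up−S_dn) = (50.0410−88.4521)/(74.5290−36.1179) = -1.0000. V = [p*·50.0410 + (1−p*)·88.4521]/1.23 = 43.9464. B = V − Δ·S = 101.2764.
(1,1): S=118.3000. Δ = (V_up−V_dn)/(S_up−S_dn) = (0.0000−50.0410)/(153.7900−74.5290) = -0.6313. V = [p*·0.0000 + (1−p*)·50.0410]/1.23 = 4.2505. B = V − Δ·S = 78.9386.
(0,0): S=91.0000. Δ = (V_up−V_dn)/(S_up−S_dn) = (4.2505−43.9464)/(118.3000−57.3300) = -0.6511. V = [p*·4.2505 + (1−p*)·43.9464]/1.23 = 6.8275. B = V − Δ·S = 66.0751.
Root portfolio cost Δ·91+B reproduces V0=6.8275.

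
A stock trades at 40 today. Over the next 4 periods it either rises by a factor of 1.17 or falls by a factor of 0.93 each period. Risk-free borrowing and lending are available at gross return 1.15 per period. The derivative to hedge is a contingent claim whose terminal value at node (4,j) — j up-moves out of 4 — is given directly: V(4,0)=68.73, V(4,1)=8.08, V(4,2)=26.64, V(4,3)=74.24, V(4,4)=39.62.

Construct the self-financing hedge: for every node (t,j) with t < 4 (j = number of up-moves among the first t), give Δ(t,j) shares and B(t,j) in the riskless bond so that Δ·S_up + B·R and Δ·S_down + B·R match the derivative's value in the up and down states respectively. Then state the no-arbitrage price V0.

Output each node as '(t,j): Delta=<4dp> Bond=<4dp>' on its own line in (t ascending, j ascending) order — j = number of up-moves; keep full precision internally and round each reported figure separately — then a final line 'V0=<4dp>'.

Since d<R<u, set p* = (R−d)/(u−d) = 0.9167; price each node as the discounted p*-expectation of its children.
Terminal values V(4,·): V(4,0)=68.7300, V(4,1)=8.0800, V(4,2)=26.6400, V(4,3)=74.2400, V(4,4)=39.6200
Node (3,0) S=32.1743: V=(p*·8.0800+(1−p*)·68.7300)/1.15=11.4210; Δ=(8.0800−68.7300)/(37.6439−29.9221)=-7.8544; B=V−Δ·S=264.1293
Node (3,1) S=40.4773: V=(p*·26.6400+(1−p*)·8.0800)/1.15=21.8203; Δ=(26.6400−8.0800)/(47.3585−37.6439)=1.9105; B=V−Δ·S=-55.5130
Node (3,2) S=50.9231: V=(p*·74.2400+(1−p*)·26.6400)/1.15=61.1072; Δ=(74.2400−26.6400)/(59.5800−47.3585)=3.8948; B=V−Δ·S=-137.2261
Node (3,3) S=64.0645: V=(p*·39.6200+(1−p*)·74.2400)/1.15=36.9609; Δ=(39.6200−74.2400)/(74.9555−59.5800)=-2.2516; B=V−Δ·S=181.2109
Node (2,0) S=34.5960: V=(p*·21.8203+(1−p*)·11.4210)/1.15=18.2206; Δ=(21.8203−11.4210)/(40.4773−32.1743)=1.2525; B=V−Δ·S=-25.1097
Node (2,1) S=43.5240: V=(p*·61.1072+(1−p*)·21.8203)/1.15=50.2899; Δ=(61.1072−21.8203)/(50.9231−40.4773)=3.7610; B=V−Δ·S=-113.4058
Node (2,2) S=54.7560: V=(p*·36.9609+(1−p*)·61.1072)/1.15=33.8896; Δ=(36.9609−61.1072)/(64.0645−50.9231)=-1.8374; B=V−Δ·S=134.4995
Node (1,0) S=37.2000: V=(p*·50.2899+(1−p*)·18.2206)/1.15=41.4064; Δ=(50.2899−18.2206)/(43.5240−34.5960)=3.5920; B=V−Δ·S=-92.2155
Node (1,1) S=46.8000: V=(p*·33.8896+(1−p*)·50.2899)/1.15=30.6577; Δ=(33.8896−50.2899)/(54.7560−43.5240)=-1.4601; B=V−Δ·S=98.9920
Node (0,0) S=40.0000: V=(p*·30.6577+(1−p*)·41.4064)/1.15=27.4377; Δ=(30.6577−41.4064)/(46.8000−37.2000)=-1.1197; B=V−Δ·S=72.2244
Root portfolio cost Δ·40+B reproduces V0=27.4377.

(0,0): Delta=-1.1197 Bond=72.2244
(1,0): Delta=3.5920 Bond=-92.2155
(1,1): Delta=-1.4601 Bond=98.9920
(2,0): Delta=1.2525 Bond=-25.1097
(2,1): Delta=3.7610 Bond=-113.4058
(2,2): Delta=-1.8374 Bond=134.4995
(3,0): Delta=-7.8544 Bond=264.1293
(3,1): Delta=1.9105 Bond=-55.5130
(3,2): Delta=3.8948 Bond=-137.2261
(3,3): Delta=-2.2516 Bond=181.2109
V0=27.4377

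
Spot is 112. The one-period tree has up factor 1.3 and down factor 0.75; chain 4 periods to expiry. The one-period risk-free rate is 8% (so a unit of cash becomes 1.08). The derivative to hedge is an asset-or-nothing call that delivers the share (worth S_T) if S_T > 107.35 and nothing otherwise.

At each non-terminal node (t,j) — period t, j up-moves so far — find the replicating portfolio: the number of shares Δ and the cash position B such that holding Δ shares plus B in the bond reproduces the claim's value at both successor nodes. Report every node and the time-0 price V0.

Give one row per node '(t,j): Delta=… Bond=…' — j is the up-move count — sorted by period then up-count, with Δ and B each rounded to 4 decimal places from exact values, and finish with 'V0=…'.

Since d<R<u, set p* = (R−d)/(u−d) = 0.6000; price each node as the discounted p*-expectation of its children.
At expiry t=4: V(4,0)=0.0000, V(4,1)=0.0000, V(4,2)=0.0000, V(4,3)=184.5480, V(4,4)=319.8832
Node (3,0) S=47.2500: V=(p*·0.0000+(1−p*)·0.0000)/1.08=0.0000; Δ=(0.0000−0.0000)/(61.4250−35.4375)=0.0000; B=V−Δ·S=0.0000
Node (3,1) S=81.9000: V=(p*·0.0000+(1−p*)·0.0000)/1.08=0.0000; Δ=(0.0000−0.0000)/(106.4700−61.4250)=0.0000; B=V−Δ·S=0.0000
Node (3,2) S=141.9600: V=(p*·184.5480+(1−p*)·0.0000)/1.08=102.5267; Δ=(184.5480−0.0000)/(184.5480−106.4700)=2.3636; B=V−Δ·S=-233.0152
Node (3,3) S=246.0640: V=(p*·319.8832+(1−p*)·184.5480)/1.08=246.0640; Δ=(319.8832−184.5480)/(319.8832−184.5480)=1.0000; B=V−Δ·S=0.0000
Node (2,0) S=63.0000: V=(p*·0.0000+(1−p*)·0.0000)/1.08=0.0000; Δ=(0.0000−0.0000)/(81.9000−47.2500)=0.0000; B=V−Δ·S=0.0000
Node (2,1) S=109.2000: V=(p*·102.5267+(1−p*)·0.0000)/1.08=56.9593; Δ=(102.5267−0.0000)/(141.9600−81.9000)=1.7071; B=V−Δ·S=-129.4529
Node (2,2) S=189.2800: V=(p*·246.0640+(1−p*)·102.5267)/1.08=174.6751; Δ=(246.0640−102.5267)/(246.0640−141.9600)=1.3788; B=V−Δ·S=-86.3019
Node (1,0) S=84.0000: V=(p*·56.9593+(1−p*)·0.0000)/1.08=31.6440; Δ=(56.9593−0.0000)/(109.2000−63.0000)=1.2329; B=V−Δ·S=-71.9183
Node (1,1) S=145.6000: V=(p*·174.6751+(1−p*)·56.9593)/1.08=118.1377; Δ=(174.6751−56.9593)/(189.2800−109.2000)=1.4700; B=V−Δ·S=-95.8910
Node (0,0) S=112.0000: V=(p*·118.1377+(1−p*)·31.6440)/1.08=77.3521; Δ=(118.1377−31.6440)/(145.6000−84.0000)=1.4041; B=V−Δ·S=-79.9092
Root portfolio cost Δ·112+B reproduces V0=77.3521.

(0,0): Delta=1.4041 Bond=-79.9092
(1,0): Delta=1.2329 Bond=-71.9183
(1,1): Delta=1.4700 Bond=-95.8910
(2,0): Delta=0.0000 Bond=0.0000
(2,1): Delta=1.7071 Bond=-129.4529
(2,2): Delta=1.3788 Bond=-86.3019
(3,0): Delta=0.0000 Bond=0.0000
(3,1): Delta=0.0000 Bond=0.0000
(3,2): Delta=2.3636 Bond=-233.0152
(3,3): Delta=1.0000 Bond=0.0000
V0=77.3521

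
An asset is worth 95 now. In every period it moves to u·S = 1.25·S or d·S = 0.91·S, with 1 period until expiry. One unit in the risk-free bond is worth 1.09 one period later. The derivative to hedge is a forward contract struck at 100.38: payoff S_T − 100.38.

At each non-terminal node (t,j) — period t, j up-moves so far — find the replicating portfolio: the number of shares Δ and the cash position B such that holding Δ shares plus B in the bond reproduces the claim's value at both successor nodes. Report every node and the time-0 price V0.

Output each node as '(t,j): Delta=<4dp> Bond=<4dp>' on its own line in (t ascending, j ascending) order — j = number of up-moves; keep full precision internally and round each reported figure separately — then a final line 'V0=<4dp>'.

(0,0): Delta=1.0000 Bond=-92.0917
V0=2.9083

Risk-neutral probability p* = (R−d)/(u−d) = (1.09−0.91)/(1.25−0.91) = 0.5294.
Terminal payoffs: V(1,0)=-13.9300, V(1,1)=18.3700
(0,0): S=95.0000. Δ = (V_up−V_dn)/(S_up−S_dn) = (18.3700−-13.9300)/(118.7500−86.4500) = 1.0000. V = [p*·18.3700 + (1−p*)·-13.9300]/1.09 = 2.9083. B = V − Δ·S = -92.0917.
Self-financing check: at every node Δ·S+B equals the discounted successor values.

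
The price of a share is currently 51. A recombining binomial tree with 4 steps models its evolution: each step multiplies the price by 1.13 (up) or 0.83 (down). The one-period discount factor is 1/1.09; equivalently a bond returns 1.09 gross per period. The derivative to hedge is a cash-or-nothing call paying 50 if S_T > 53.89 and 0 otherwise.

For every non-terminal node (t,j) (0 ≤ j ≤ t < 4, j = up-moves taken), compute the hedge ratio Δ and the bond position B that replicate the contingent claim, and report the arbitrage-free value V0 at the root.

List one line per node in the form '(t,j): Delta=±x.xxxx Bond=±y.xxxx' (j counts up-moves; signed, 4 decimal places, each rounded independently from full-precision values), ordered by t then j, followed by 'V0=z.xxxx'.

(0,0): Delta=0.7582 Bond=-6.3853
(1,0): Delta=2.4892 Bond=-80.2327
(1,1): Delta=0.5626 Bond=4.3128
(2,0): Delta=0.0000 Bond=0.0000
(2,1): Delta=2.7704 Bond=-100.9081
(2,2): Delta=0.3131 Bond=20.9485
(3,0): Delta=0.0000 Bond=0.0000
(3,1): Delta=0.0000 Bond=0.0000
(3,2): Delta=3.0835 Bond=-126.9113
(3,3): Delta=0.0000 Bond=45.8716
V0=32.2811

The replicating-portfolio and risk-neutral prices coincide; use p* = (1.09−0.83)/(1.13−0.83) = 0.8667 for the latter.
At expiry t=4: V(4,0)=0.0000, V(4,1)=0.0000, V(4,2)=0.0000, V(4,3)=50.0000, V(4,4)=50.0000
Node (3,0) S=29.1611: V=(p*·0.0000+(1−p*)·0.0000)/1.09=0.0000; Δ=(0.0000−0.0000)/(32.9521−24.2037)=0.0000; B=V−Δ·S=0.0000
Node (3,1) S=39.7013: V=(p*·0.0000+(1−p*)·0.0000)/1.09=0.0000; Δ=(0.0000−0.0000)/(44.8625−32.9521)=0.0000; B=V−Δ·S=0.0000
Node (3,2) S=54.0512: V=(p*·50.0000+(1−p*)·0.0000)/1.09=39.7554; Δ=(50.0000−0.0000)/(61.0778−44.8625)=3.0835; B=V−Δ·S=-126.9113
Node (3,3) S=73.5877: V=(p*·50.0000+(1−p*)·50.0000)/1.09=45.8716; Δ=(50.0000−50.0000)/(83.1542−61.0778)=0.0000; B=V−Δ·S=45.8716
Node (2,0) S=35.1339: V=(p*·0.0000+(1−p*)·0.0000)/1.09=0.0000; Δ=(0.0000−0.0000)/(39.7013−29.1611)=0.0000; B=V−Δ·S=0.0000
Node (2,1) S=47.8329: V=(p*·39.7554+(1−p*)·0.0000)/1.09=31.6098; Δ=(39.7554−0.0000)/(54.0512−39.7013)=2.7704; B=V−Δ·S=-100.9081
Node (2,2) S=65.1219: V=(p*·45.8716+(1−p*)·39.7554)/1.09=41.3358; Δ=(45.8716−39.7554)/(73.5877−54.0512)=0.3131; B=V−Δ·S=20.9485
Node (1,0) S=42.3300: V=(p*·31.6098+(1−p*)·0.0000)/1.09=25.1331; Δ=(31.6098−0.0000)/(47.8329−35.1339)=2.4892; B=V−Δ·S=-80.2327
Node (1,1) S=57.6300: V=(p*·41.3358+(1−p*)·31.6098)/1.09=36.7331; Δ=(41.3358−31.6098)/(65.1219−47.8329)=0.5626; B=V−Δ·S=4.3128
Node (0,0) S=51.0000: V=(p*·36.7331+(1−p*)·25.1331)/1.09=32.2811; Δ=(36.7331−25.1331)/(57.6300−42.3300)=0.7582; B=V−Δ·S=-6.3853
Self-financing check: at every node Δ·S+B equals the discounted successor values.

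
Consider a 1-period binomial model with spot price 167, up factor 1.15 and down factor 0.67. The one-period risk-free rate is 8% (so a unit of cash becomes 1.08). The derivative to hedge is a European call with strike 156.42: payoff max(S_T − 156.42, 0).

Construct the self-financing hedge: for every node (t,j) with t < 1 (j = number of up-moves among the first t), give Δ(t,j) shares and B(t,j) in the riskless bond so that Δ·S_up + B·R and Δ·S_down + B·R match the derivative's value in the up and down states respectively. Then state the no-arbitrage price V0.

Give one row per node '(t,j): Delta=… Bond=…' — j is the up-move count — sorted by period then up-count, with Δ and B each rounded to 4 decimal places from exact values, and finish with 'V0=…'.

Under the risk-neutral measure, an up-move has probability p* = (R−d)/(u−d) = 0.8542 and values discount at R = 1.08.
Payoff layer (t=1): V(1,0)=0.0000, V(1,1)=35.6300
Node (0,0) S=167.0000: V=(p*·35.6300+(1−p*)·0.0000)/1.08=28.1796; Δ=(35.6300−0.0000)/(192.0500−111.8900)=0.4445; B=V−Δ·S=-46.0496
Each (Δ,B) replicates both successor values, so the strategy is self-financing and V0 is arbitrage-free.

(0,0): Delta=0.4445 Bond=-46.0496
V0=28.1796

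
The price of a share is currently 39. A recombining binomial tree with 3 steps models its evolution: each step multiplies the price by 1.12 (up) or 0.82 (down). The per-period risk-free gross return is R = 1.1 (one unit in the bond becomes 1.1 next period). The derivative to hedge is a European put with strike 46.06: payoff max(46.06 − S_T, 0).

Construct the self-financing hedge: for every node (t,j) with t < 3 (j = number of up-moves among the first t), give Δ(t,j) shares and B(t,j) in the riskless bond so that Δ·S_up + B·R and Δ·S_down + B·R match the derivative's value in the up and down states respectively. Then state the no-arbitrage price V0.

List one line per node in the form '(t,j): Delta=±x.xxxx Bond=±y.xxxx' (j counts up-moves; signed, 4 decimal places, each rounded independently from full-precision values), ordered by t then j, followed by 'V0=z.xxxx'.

(0,0): Delta=-0.4627 Bond=18.9845
(1,0): Delta=-1.0000 Bond=38.0661
(1,1): Delta=-0.4346 Bond=19.6555
(2,0): Delta=-1.0000 Bond=41.8727
(2,1): Delta=-1.0000 Bond=41.8727
(2,2): Delta=-0.4050 Bond=20.1746
V0=0.9396

Since d<R<u, set p* = (R−d)/(u−d) = 0.9333; price each node as the discounted p*-expectation of its children.
Terminal payoffs: V(3,0)=24.5566, V(3,1)=16.6896, V(3,2)=5.9443, V(3,3)=0.0000
Node (2,0) S=26.2236: V=(p*·16.6896+(1−p*)·24.5566)/1.1=15.6491; Δ=(16.6896−24.5566)/(29.3704−21.5034)=-1.0000; B=V−Δ·S=41.8727
Node (2,1) S=35.8176: V=(p*·5.9443+(1−p*)·16.6896)/1.1=6.0551; Δ=(5.9443−16.6896)/(40.1157−29.3704)=-1.0000; B=V−Δ·S=41.8727
Node (2,2) S=48.9216: V=(p*·0.0000+(1−p*)·5.9443)/1.1=0.3603; Δ=(0.0000−5.9443)/(54.7922−40.1157)=-0.4050; B=V−Δ·S=20.1746
Node (1,0) S=31.9800: V=(p*·6.0551+(1−p*)·15.6491)/1.1=6.0861; Δ=(6.0551−15.6491)/(35.8176−26.2236)=-1.0000; B=V−Δ·S=38.0661
Node (1,1) S=43.6800: V=(p*·0.3603+(1−p*)·6.0551)/1.1=0.6727; Δ=(0.3603−6.0551)/(48.9216−35.8176)=-0.4346; B=V−Δ·S=19.6555
Node (0,0) S=39.0000: V=(p*·0.6727+(1−p*)·6.0861)/1.1=0.9396; Δ=(0.6727−6.0861)/(43.6800−31.9800)=-0.4627; B=V−Δ·S=18.9845
The time-0 hedge costs 0.9396, which is the no-arbitrage price.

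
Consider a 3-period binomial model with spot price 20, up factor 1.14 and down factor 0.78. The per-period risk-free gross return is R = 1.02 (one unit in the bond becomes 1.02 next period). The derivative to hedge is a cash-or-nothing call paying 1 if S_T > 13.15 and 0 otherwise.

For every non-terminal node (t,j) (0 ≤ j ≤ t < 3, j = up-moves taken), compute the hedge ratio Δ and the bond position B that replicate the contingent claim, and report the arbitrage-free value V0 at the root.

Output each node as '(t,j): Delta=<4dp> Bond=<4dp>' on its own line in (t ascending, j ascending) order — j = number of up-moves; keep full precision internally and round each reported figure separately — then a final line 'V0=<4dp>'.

Risk-neutral probability p* = (R−d)/(u−d) = (1.02−0.78)/(1.14−0.78) = 0.6667.
At expiry t=3: V(3,0)=0.0000, V(3,1)=1.0000, V(3,2)=1.0000, V(3,3)=1.0000
Node (2,0) S=12.1680: V=(p*·1.0000+(1−p*)·0.0000)/1.02=0.6536; Δ=(1.0000−0.0000)/(13.8715−9.4910)=0.2283; B=V−Δ·S=-2.1242
Node (2,1) S=17.7840: V=(p*·1.0000+(1−p*)·1.0000)/1.02=0.9804; Δ=(1.0000−1.0000)/(20.2738−13.8715)=0.0000; B=V−Δ·S=0.9804
Node (2,2) S=25.9920: V=(p*·1.0000+(1−p*)·1.0000)/1.02=0.9804; Δ=(1.0000−1.0000)/(29.6309−20.2738)=0.0000; B=V−Δ·S=0.9804
Node (1,0) S=15.6000: V=(p*·0.9804+(1−p*)·0.6536)/1.02=0.8544; Δ=(0.9804−0.6536)/(17.7840−12.1680)=0.0582; B=V−Δ·S=-0.0534
Node (1,1) S=22.8000: V=(p*·0.9804+(1−p*)·0.9804)/1.02=0.9612; Δ=(0.9804−0.9804)/(25.9920−17.7840)=0.0000; B=V−Δ·S=0.9612
Node (0,0) S=20.0000: V=(p*·0.9612+(1−p*)·0.8544)/1.02=0.9074; Δ=(0.9612−0.8544)/(22.8000−15.6000)=0.0148; B=V−Δ·S=0.6108
Root portfolio cost Δ·20+B reproduces V0=0.9074.

(0,0): Delta=0.0148 Bond=0.6108
(1,0): Delta=0.0582 Bond=-0.0534
(1,1): Delta=0.0000 Bond=0.9612
(2,0): Delta=0.2283 Bond=-2.1242
(2,1): Delta=0.0000 Bond=0.9804
(2,2): Delta=0.0000 Bond=0.9804
V0=0.9074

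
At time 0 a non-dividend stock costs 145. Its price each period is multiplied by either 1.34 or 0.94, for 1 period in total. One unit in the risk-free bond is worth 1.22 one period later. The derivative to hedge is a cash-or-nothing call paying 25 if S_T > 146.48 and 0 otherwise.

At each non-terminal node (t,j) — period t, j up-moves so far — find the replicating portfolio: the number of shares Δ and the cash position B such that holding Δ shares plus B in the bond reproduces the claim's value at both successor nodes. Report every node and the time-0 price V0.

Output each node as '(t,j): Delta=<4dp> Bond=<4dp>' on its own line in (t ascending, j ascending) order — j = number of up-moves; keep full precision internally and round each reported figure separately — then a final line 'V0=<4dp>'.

(0,0): Delta=0.4310 Bond=-48.1557
V0=14.3443

The replicating-portfolio and risk-neutral prices coincide; use p* = (1.22−0.94)/(1.34−0.94) = 0.7000 for the latter.
Terminal values V(1,·): V(1,0)=0.0000, V(1,1)=25.0000
Node (0,0) S=145.0000: V=(p*·25.0000+(1−p*)·0.0000)/1.22=14.3443; Δ=(25.0000−0.0000)/(194.3000−136.3000)=0.4310; B=V−Δ·S=-48.1557
Root portfolio cost Δ·145+B reproduces V0=14.3443.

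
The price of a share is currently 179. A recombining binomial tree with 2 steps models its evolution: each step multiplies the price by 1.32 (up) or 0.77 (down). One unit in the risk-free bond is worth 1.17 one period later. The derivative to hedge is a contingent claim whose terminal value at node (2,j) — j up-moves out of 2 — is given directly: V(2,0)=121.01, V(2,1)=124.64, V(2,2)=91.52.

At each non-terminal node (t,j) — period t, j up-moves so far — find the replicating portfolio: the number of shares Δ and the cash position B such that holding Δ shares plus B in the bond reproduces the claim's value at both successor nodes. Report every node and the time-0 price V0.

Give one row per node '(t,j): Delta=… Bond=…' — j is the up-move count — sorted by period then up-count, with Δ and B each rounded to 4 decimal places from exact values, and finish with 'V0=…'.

(0,0): Delta=-0.2005 Bond=113.9500
(1,0): Delta=0.0479 Bond=99.0838
(1,1): Delta=-0.2549 Bond=146.1607
V0=78.0568

Since d<R<u, set p* = (R−d)/(u−d) = 0.7273; price each node as the discounted p*-expectation of its children.
Payoff layer (t=2): V(2,0)=121.0100, V(2,1)=124.6400, V(2,2)=91.5200
(1,0): S=137.8300. Δ = (V_up−V_dn)/(S_up−S_dn) = (124.6400−121.0100)/(181.9356−106.1291) = 0.0479. V = [p*·124.6400 + (1−p*)·121.0100]/1.17 = 105.6838. B = V − Δ·S = 99.0838.
(1,1): S=236.2800. Δ = (V_up−V_dn)/(S_up−S_dn) = (91.5200−124.6400)/(311.8896−181.9356) = -0.2549. V = [p*·91.5200 + (1−p*)·124.6400]/1.17 = 85.9425. B = V − Δ·S = 146.1607.
(0,0): S=179.0000. Δ = (V_up−V_dn)/(S_up−S_dn) = (85.9425−105.6838)/(236.2800−137.8300) = -0.2005. V = [p*·85.9425 + (1−p*)·105.6838]/1.17 = 78.0568. B = V − Δ·S = 113.9500.
Self-financing check: at every node Δ·S+B equals the discounted successor values.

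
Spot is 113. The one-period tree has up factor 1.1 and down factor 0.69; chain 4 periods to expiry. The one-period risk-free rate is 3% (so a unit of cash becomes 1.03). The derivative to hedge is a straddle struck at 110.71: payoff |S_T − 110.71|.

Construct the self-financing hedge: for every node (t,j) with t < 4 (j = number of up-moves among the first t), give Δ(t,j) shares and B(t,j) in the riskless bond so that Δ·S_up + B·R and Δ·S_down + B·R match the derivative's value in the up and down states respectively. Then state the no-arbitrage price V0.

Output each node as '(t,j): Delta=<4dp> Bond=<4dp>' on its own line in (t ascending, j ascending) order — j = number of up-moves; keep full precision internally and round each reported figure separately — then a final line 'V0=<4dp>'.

(0,0): Delta=0.2331 Bond=5.0211
(1,0): Delta=-1.0000 Bond=101.3153
(1,1): Delta=0.3923 Bond=-14.6225
(2,0): Delta=-1.0000 Bond=104.3548
(2,1): Delta=-1.0000 Bond=104.3548
(2,2): Delta=0.5721 Bond=-39.6469
(3,0): Delta=-1.0000 Bond=107.4854
(3,1): Delta=-1.0000 Bond=107.4854
(3,2): Delta=-1.0000 Bond=107.4854
(3,3): Delta=0.7752 Bond=-71.3731
V0=31.3596

Under the risk-neutral measure, an up-move has probability p* = (R−d)/(u−d) = 0.8293 and values discount at R = 1.03.
At expiry t=4: V(4,0)=85.0962, V(4,1)=69.8763, V(4,2)=45.6128, V(4,3)=6.9319, V(4,4)=54.7333
Node (3,0) S=37.1215: V=(p*·69.8763+(1−p*)·85.0962)/1.03=70.3639; Δ=(69.8763−85.0962)/(40.8337−25.6138)=-1.0000; B=V−Δ·S=107.4854
Node (3,1) S=59.1792: V=(p*·45.6128+(1−p*)·69.8763)/1.03=48.3062; Δ=(45.6128−69.8763)/(65.0972−40.8337)=-1.0000; B=V−Δ·S=107.4854
Node (3,2) S=94.3437: V=(p*·6.9319+(1−p*)·45.6128)/1.03=13.1417; Δ=(6.9319−45.6128)/(103.7781−65.0972)=-1.0000; B=V−Δ·S=107.4854
Node (3,3) S=150.4030: V=(p*·54.7333+(1−p*)·6.9319)/1.03=45.2156; Δ=(54.7333−6.9319)/(165.4433−103.7781)=0.7752; B=V−Δ·S=-71.3731
Node (2,0) S=53.7993: V=(p*·48.3062+(1−p*)·70.3639)/1.03=50.5555; Δ=(48.3062−70.3639)/(59.1792−37.1215)=-1.0000; B=V−Δ·S=104.3548
Node (2,1) S=85.7670: V=(p*·13.1417+(1−p*)·48.3062)/1.03=18.5878; Δ=(13.1417−48.3062)/(94.3437−59.1792)=-1.0000; B=V−Δ·S=104.3548
Node (2,2) S=136.7300: V=(p*·45.2156+(1−p*)·13.1417)/1.03=38.5821; Δ=(45.2156−13.1417)/(150.4030−94.3437)=0.5721; B=V−Δ·S=-39.6469
Node (1,0) S=77.9700: V=(p*·18.5878+(1−p*)·50.5555)/1.03=23.3453; Δ=(18.5878−50.5555)/(85.7670−53.7993)=-1.0000; B=V−Δ·S=101.3153
Node (1,1) S=124.3000: V=(p*·38.5821+(1−p*)·18.5878)/1.03=34.1441; Δ=(38.5821−18.5878)/(136.7300−85.7670)=0.3923; B=V−Δ·S=-14.6225
Node (0,0) S=113.0000: V=(p*·34.1441+(1−p*)·23.3453)/1.03=31.3596; Δ=(34.1441−23.3453)/(124.3000−77.9700)=0.2331; B=V−Δ·S=5.0211
The time-0 hedge costs 31.3596, which is the no-arbitrage price.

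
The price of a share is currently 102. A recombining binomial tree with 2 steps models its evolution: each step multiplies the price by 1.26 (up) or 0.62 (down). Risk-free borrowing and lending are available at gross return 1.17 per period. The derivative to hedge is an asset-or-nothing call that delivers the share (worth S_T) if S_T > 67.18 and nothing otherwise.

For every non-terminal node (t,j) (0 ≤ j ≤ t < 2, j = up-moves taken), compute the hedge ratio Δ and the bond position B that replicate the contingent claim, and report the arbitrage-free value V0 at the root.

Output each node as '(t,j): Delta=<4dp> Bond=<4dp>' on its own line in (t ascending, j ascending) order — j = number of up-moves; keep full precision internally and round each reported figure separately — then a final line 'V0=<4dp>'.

(0,0): Delta=1.0722 Bond=-7.9298
(1,0): Delta=1.9688 Bond=-65.9763
(1,1): Delta=1.0000 Bond=0.0000
V0=101.4336

Risk-neutral probability p* = (R−d)/(u−d) = (1.17−0.62)/(1.26−0.62) = 0.8594.
At expiry t=2: V(2,0)=0.0000, V(2,1)=79.6824, V(2,2)=161.9352
  t=1,j=0: stock 63.2400 → up 79.6824 (V=79.6824), down 39.2088 (V=0.0000). Price 58.5274; hedge Δ=1.9688, bond B=-65.9763.
  t=1,j=1: stock 128.5200 → up 161.9352 (V=161.9352), down 79.6824 (V=79.6824). Price 128.5200; hedge Δ=1.0000, bond B=0.0000.
  t=0,j=0: stock 102.0000 → up 128.5200 (V=128.5200), down 63.2400 (V=58.5274). Price 101.4336; hedge Δ=1.0722, bond B=-7.9298.
Self-financing check: at every node Δ·S+B equals the discounted successor values.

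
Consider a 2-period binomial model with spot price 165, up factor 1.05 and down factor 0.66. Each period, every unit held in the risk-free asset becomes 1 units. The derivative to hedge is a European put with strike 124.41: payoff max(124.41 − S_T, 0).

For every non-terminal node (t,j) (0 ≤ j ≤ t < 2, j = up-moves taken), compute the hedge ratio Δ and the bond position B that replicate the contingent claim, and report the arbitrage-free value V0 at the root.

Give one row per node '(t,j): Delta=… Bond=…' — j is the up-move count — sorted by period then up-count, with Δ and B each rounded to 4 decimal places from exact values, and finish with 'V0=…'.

(0,0): Delta=-0.2210 Bond=39.5740
(1,0): Delta=-1.0000 Bond=124.4100
(1,1): Delta=-0.1490 Bond=27.0981
V0=3.1134

Risk-neutral probability p* = (R−d)/(u−d) = (1−0.66)/(1.05−0.66) = 0.8718.
At expiry t=2: V(2,0)=52.5360, V(2,1)=10.0650, V(2,2)=0.0000
Node (1,0) S=108.9000: V=(p*·10.0650+(1−p*)·52.5360)/1=15.5100; Δ=(10.0650−52.5360)/(114.3450−71.8740)=-1.0000; B=V−Δ·S=124.4100
Node (1,1) S=173.2500: V=(p*·0.0000+(1−p*)·10.0650)/1=1.2904; Δ=(0.0000−10.0650)/(181.9125−114.3450)=-0.1490; B=V−Δ·S=27.0981
Node (0,0) S=165.0000: V=(p*·1.2904+(1−p*)·15.5100)/1=3.1134; Δ=(1.2904−15.5100)/(173.2500−108.9000)=-0.2210; B=V−Δ·S=39.5740
Self-financing check: at every node Δ·S+B equals the discounted successor values.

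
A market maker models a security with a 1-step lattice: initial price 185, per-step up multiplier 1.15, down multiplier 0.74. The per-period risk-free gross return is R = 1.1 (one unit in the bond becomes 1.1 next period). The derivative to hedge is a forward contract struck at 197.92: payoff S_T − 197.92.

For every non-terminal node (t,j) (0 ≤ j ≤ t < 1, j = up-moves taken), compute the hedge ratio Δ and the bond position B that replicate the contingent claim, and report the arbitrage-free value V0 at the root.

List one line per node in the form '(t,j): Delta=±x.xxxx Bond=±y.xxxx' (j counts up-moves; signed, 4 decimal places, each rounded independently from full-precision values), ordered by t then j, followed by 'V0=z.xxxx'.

(0,0): Delta=1.0000 Bond=-179.9273
V0=5.0727

Risk-neutral probability p* = (R−d)/(u−d) = (1.1−0.74)/(1.15−0.74) = 0.8780.
Payoff layer (t=1): V(1,0)=-61.0200, V(1,1)=14.8300
Node (0,0) S=185.0000: V=(p*·14.8300+(1−p*)·-61.0200)/1.1=5.0727; Δ=(14.8300−-61.0200)/(212.7500−136.9000)=1.0000; B=V−Δ·S=-179.9273
Check: Δ(0,0)·S0 + B(0,0) = 5.0727 = V0.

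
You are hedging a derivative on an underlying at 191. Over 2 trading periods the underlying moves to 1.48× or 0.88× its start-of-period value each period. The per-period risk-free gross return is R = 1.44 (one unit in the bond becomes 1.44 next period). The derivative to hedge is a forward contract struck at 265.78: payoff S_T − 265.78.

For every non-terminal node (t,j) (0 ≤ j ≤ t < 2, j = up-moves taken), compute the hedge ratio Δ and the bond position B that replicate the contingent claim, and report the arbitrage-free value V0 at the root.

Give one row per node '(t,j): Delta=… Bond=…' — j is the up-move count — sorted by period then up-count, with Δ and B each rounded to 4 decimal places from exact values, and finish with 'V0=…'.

(0,0): Delta=1.0000 Bond=-128.1732
(1,0): Delta=1.0000 Bond=-184.5694
(1,1): Delta=1.0000 Bond=-184.5694
V0=62.8268

Since d<R<u, set p* = (R−d)/(u−d) = 0.9333; price each node as the discounted p*-expectation of its children.
Payoff layer (t=2): V(2,0)=-117.8696, V(2,1)=-17.0216, V(2,2)=152.5864
Node (1,0) S=168.0800: V=(p*·-17.0216+(1−p*)·-117.8696)/1.44=-16.4894; Δ=(-17.0216−-117.8696)/(248.7584−147.9104)=1.0000; B=V−Δ·S=-184.5694
Node (1,1) S=282.6800: V=(p*·152.5864+(1−p*)·-17.0216)/1.44=98.1106; Δ=(152.5864−-17.0216)/(418.3664−248.7584)=1.0000; B=V−Δ·S=-184.5694
Node (0,0) S=191.0000: V=(p*·98.1106+(1−p*)·-16.4894)/1.44=62.8268; Δ=(98.1106−-16.4894)/(282.6800−168.0800)=1.0000; B=V−Δ·S=-128.1732
Self-financing check: at every node Δ·S+B equals the discounted successor values.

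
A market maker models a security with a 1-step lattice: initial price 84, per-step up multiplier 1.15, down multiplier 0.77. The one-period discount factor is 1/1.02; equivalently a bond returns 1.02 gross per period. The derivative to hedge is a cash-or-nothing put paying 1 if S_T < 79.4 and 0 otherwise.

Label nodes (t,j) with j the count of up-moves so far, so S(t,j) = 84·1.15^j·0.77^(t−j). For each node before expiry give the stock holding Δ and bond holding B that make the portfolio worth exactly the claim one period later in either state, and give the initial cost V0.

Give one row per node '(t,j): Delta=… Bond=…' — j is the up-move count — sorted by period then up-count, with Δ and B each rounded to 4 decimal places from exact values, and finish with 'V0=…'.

No-arbitrage ⇒ martingale measure with p* = (R−d)/(u−d) = 0.6579.
Terminal values V(1,·): V(1,0)=1.0000, V(1,1)=0.0000
Node (0,0) S=84.0000: V=(p*·0.0000+(1−p*)·1.0000)/1.02=0.3354; Δ=(0.0000−1.0000)/(96.6000−64.6800)=-0.0313; B=V−Δ·S=2.9670
Self-financing check: at every node Δ·S+B equals the discounted successor values.

(0,0): Delta=-0.0313 Bond=2.9670
V0=0.3354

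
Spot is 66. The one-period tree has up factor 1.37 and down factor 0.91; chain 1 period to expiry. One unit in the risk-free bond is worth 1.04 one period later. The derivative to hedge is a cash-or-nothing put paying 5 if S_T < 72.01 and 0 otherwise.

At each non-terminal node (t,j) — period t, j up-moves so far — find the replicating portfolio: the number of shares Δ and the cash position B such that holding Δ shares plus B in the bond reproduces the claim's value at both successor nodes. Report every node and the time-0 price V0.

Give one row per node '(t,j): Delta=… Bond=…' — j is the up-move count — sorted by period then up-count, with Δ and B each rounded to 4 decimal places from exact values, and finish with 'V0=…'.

(0,0): Delta=-0.1647 Bond=14.3186
V0=3.4490

No-arbitrage ⇒ martingale measure with p* = (R−d)/(u−d) = 0.2826.
At expiry t=1: V(1,0)=5.0000, V(1,1)=0.0000
(0,0): S=66.0000. Δ = (V_up−V_dn)/(S_up−S_dn) = (0.0000−5.0000)/(90.4200−60.0600) = -0.1647. V = [p*·0.0000 + (1−p*)·5.0000]/1.04 = 3.4490. B = V − Δ·S = 14.3186.
Each (Δ,B) replicates both successor values, so the strategy is self-financing and V0 is arbitrage-free.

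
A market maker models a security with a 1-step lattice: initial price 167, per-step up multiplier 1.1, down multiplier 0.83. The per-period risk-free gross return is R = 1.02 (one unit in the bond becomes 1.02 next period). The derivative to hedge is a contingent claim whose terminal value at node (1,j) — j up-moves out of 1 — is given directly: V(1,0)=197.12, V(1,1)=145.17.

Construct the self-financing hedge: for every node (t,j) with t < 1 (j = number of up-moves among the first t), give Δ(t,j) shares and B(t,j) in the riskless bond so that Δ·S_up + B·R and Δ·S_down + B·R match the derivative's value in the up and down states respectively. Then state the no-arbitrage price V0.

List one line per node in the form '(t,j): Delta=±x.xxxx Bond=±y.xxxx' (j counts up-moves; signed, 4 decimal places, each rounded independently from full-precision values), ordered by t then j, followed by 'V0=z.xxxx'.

Since d<R<u, set p* = (R−d)/(u−d) = 0.7037; price each node as the discounted p*-expectation of its children.
At expiry t=1: V(1,0)=197.1200, V(1,1)=145.1700
Node (0,0) S=167.0000: V=(p*·145.1700+(1−p*)·197.1200)/1.02=157.4143; Δ=(145.1700−197.1200)/(183.7000−138.6100)=-1.1521; B=V−Δ·S=349.8217
Each (Δ,B) replicates both successor values, so the strategy is self-financing and V0 is arbitrage-free.

(0,0): Delta=-1.1521 Bond=349.8217
V0=157.4143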